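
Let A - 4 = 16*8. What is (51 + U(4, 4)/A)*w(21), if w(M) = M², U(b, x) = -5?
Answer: 988869/44 ≈ 22474.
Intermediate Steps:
A = 132 (A = 4 + 16*8 = 4 + 128 = 132)
(51 + U(4, 4)/A)*w(21) = (51 - 5/132)*21² = (51 - 5*1/132)*441 = (51 - 5/132)*441 = (6727/132)*441 = 988869/44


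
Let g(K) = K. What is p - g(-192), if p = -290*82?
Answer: -23588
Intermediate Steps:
p = -23780
p - g(-192) = -23780 - 1*(-192) = -23780 + 192 = -23588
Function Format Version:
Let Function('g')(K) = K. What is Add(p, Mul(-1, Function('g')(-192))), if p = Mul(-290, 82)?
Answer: -23588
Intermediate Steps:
p = -23780
Add(p, Mul(-1, Function('g')(-192))) = Add(-23780, Mul(-1, -192)) = Add(-23780, 192) = -23588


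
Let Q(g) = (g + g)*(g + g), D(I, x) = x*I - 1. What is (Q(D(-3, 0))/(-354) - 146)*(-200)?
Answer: 5168800/177 ≈ 29202.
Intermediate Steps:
D(I, x) = -1 + I*x (D(I, x) = I*x - 1 = -1 + I*x)
Q(g) = 4*g**2 (Q(g) = (2*g)*(2*g) = 4*g**2)
(Q(D(-3, 0))/(-354) - 146)*(-200) = ((4*(-1 - 3*0)**2)/(-354) - 146)*(-200) = ((4*(-1 + 0)**2)*(-1/354) - 146)*(-200) = ((4*(-1)**2)*(-1/354) - 146)*(-200) = ((4*1)*(-1/354) - 146)*(-200) = (4*(-1/354) - 146)*(-200) = (-2/177 - 146)*(-200) = -25844/177*(-200) = 5168800/177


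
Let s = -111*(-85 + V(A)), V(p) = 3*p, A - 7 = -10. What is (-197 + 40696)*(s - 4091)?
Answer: 256885157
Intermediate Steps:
A = -3 (A = 7 - 10 = -3)
s = 10434 (s = -111*(-85 + 3*(-3)) = -111*(-85 - 9) = -111*(-94) = 10434)
(-197 + 40696)*(s - 4091) = (-197 + 40696)*(10434 - 4091) = 40499*6343 = 256885157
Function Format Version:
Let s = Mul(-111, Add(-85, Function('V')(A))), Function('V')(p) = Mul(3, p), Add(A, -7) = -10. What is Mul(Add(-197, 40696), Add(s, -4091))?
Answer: 256885157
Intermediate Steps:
A = -3 (A = Add(7, -10) = -3)
s = 10434 (s = Mul(-111, Add(-85, Mul(3, -3))) = Mul(-111, Add(-85, -9)) = Mul(-111, -94) = 10434)
Mul(Add(-197, 40696), Add(s, -4091)) = Mul(Add(-197, 40696), Add(10434, -4091)) = Mul(40499, 6343) = 256885157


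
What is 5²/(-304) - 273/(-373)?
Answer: 73667/113392 ≈ 0.64967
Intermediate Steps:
5²/(-304) - 273/(-373) = 25*(-1/304) - 273*(-1/373) = -25/304 + 273/373 = 73667/113392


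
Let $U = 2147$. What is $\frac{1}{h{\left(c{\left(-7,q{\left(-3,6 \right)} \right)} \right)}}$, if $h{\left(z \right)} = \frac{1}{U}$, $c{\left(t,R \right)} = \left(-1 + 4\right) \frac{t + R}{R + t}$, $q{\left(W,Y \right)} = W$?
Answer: $2147$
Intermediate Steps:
$c{\left(t,R \right)} = 3$ ($c{\left(t,R \right)} = 3 \frac{R + t}{R + t} = 3 \cdot 1 = 3$)
$h{\left(z \right)} = \frac{1}{2147}$
$\frac{1}{h{\left(c{\left(-7,q{\left(-3,6 \right)} \right)} \right)}} = \frac{1}{\frac{1}{2147}} = 2147$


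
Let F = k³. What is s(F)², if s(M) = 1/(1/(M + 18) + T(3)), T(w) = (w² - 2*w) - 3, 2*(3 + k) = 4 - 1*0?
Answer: 289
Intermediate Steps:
k = -1 (k = -3 + (4 - 1*0)/2 = -3 + (4 + 0)/2 = -3 + (½)*4 = -3 + 2 = -1)
T(w) = -3 + w² - 2*w
F = -1 (F = (-1)³ = -1)
s(M) = 18 + M (s(M) = 1/(1/(M + 18) + (-3 + 3² - 2*3)) = 1/(1/(18 + M) + (-3 + 9 - 6)) = 1/(1/(18 + M) + 0) = 1/(1/(18 + M)) = 18 + M)
s(F)² = (18 - 1)² = 17² = 289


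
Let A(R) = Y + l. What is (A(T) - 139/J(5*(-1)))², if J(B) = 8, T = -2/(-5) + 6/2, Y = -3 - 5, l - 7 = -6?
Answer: 38025/64 ≈ 594.14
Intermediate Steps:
l = 1 (l = 7 - 6 = 1)
Y = -8
T = 17/5 (T = -2*(-⅕) + 6*(½) = ⅖ + 3 = 17/5 ≈ 3.4000)
A(R) = -7 (A(R) = -8 + 1 = -7)
(A(T) - 139/J(5*(-1)))² = (-7 - 139/8)² = (-195/8)² = 38025/64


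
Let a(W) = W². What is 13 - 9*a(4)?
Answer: -131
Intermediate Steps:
13 - 9*a(4) = 13 - 9*4² = 13 - 9*16 = 13 - 144 = -131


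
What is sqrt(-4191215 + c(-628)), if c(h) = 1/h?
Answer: 3*I*sqrt(45915226033)/314 ≈ 2047.2*I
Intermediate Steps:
sqrt(-4191215 + c(-628)) = sqrt(-4191215 + 1/(-628)) = sqrt(-4191215 - 1/628) = sqrt(-2632083021/628) = 3*I*sqrt(45915226033)/314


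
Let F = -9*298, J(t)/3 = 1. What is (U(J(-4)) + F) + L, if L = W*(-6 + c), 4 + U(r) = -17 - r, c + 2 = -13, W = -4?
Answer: -2622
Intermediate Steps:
c = -15 (c = -2 - 13 = -15)
J(t) = 3 (J(t) = 3*1 = 3)
U(r) = -21 - r (U(r) = -4 + (-17 - r) = -21 - r)
L = 84 (L = -4*(-6 - 15) = -4*(-21) = 84)
F = -2682
(U(J(-4)) + F) + L = ((-21 - 1*3) - 2682) + 84 = ((-21 - 3) - 2682) + 84 = (-24 - 2682) + 84 = -2706 + 84 = -2622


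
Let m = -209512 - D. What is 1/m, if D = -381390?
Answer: 1/171878 ≈ 5.8181e-6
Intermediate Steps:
m = 171878 (m = -209512 - 1*(-381390) = -209512 + 381390 = 171878)
1/m = 1/171878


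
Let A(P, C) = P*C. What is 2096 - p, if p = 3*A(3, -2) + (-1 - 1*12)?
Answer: 2127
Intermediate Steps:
A(P, C) = C*P
p = -31 (p = 3*(-2*3) + (-1 - 1*12) = 3*(-6) + (-1 - 12) = -18 - 13 = -31)
2096 - p = 2096 - 1*(-31) = 2096 + 31 = 2127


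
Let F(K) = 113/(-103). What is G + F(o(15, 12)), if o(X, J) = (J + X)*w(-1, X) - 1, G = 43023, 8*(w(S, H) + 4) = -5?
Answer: 4431256/103 ≈ 43022.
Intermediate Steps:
w(S, H) = -37/8 (w(S, H) = -4 + (1/8)*(-5) = -4 - 5/8 = -37/8)
o(X, J) = -1 - 37*J/8 - 37*X/8 (o(X, J) = (J + X)*(-37/8) - 1 = (-37*J/8 - 37*X/8) - 1 = -1 - 37*J/8 - 37*X/8)
F(K) = -113/103 (F(K) = 113*(-1/103) = -113/103)
G + F(o(15, 12)) = 43023 - 113/103 = 4431256/103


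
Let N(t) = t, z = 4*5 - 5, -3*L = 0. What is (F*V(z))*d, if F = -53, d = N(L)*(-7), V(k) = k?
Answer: 0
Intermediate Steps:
L = 0 (L = -1/3*0 = 0)
z = 15 (z = 20 - 5 = 15)
d = 0 (d = 0*(-7) = 0)
(F*V(z))*d = -53*15*0 = -795*0 = 0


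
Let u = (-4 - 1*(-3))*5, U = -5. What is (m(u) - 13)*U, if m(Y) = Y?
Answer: 90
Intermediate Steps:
u = -5 (u = (-4 + 3)*5 = -1*5 = -5)
(m(u) - 13)*U = (-5 - 13)*(-5) = -18*(-5) = 90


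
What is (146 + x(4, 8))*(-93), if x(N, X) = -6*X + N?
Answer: -9486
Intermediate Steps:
x(N, X) = N - 6*X
(146 + x(4, 8))*(-93) = (146 + (4 - 6*8))*(-93) = (146 + (4 - 48))*(-93) = (146 - 44)*(-93) = 102*(-93) = -9486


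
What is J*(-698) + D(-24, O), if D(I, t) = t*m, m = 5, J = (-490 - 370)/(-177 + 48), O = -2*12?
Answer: -14320/3 ≈ -4773.3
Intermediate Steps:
O = -24
J = 20/3 (J = -860/(-129) = -860*(-1/129) = 20/3 ≈ 6.6667)
D(I, t) = 5*t (D(I, t) = t*5 = 5*t)
J*(-698) + D(-24, O) = (20/3)*(-698) + 5*(-24) = -13960/3 - 120 = -14320/3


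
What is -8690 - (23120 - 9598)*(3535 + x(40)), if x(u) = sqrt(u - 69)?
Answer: -47808960 - 13522*I*sqrt(29) ≈ -4.7809e+7 - 72818.0*I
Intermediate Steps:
x(u) = sqrt(-69 + u)
-8690 - (23120 - 9598)*(3535 + x(40)) = -8690 - (23120 - 9598)*(3535 + sqrt(-69 + 40)) = -8690 - 13522*(3535 + sqrt(-29)) = -8690 - 13522*(3535 + I*sqrt(29)) = -8690 - (47800270 + 13522*I*sqrt(29)) = -8690 + (-47800270 - 13522*I*sqrt(29)) = -47808960 - 13522*I*sqrt(29)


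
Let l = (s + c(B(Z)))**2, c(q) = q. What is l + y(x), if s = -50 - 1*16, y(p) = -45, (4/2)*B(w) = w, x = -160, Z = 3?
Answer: 16461/4 ≈ 4115.3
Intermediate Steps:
B(w) = w/2
s = -66 (s = -50 - 16 = -66)
l = 16641/4 (l = (-66 + (1/2)*3)**2 = (-66 + 3/2)**2 = (-129/2)**2 = 16641/4 ≈ 4160.3)
l + y(x) = 16641/4 - 45 = 16461/4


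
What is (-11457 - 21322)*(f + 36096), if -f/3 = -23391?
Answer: -3483391551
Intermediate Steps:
f = 70173 (f = -3*(-23391) = 70173)
(-11457 - 21322)*(f + 36096) = (-11457 - 21322)*(70173 + 36096) = -32779*106269 = -3483391551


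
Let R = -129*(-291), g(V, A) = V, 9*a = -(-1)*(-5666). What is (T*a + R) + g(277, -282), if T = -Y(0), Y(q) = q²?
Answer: 37816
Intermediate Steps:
a = -5666/9 (a = (-(-1)*(-5666))/9 = (-1*5666)/9 = (⅑)*(-5666) = -5666/9 ≈ -629.56)
T = 0 (T = -1*0² = -1*0 = 0)
R = 37539
(T*a + R) + g(277, -282) = (0*(-5666/9) + 37539) + 277 = (0 + 37539) + 277 = 37539 + 277 = 37816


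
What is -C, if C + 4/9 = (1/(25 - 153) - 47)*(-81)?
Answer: -4385881/1152 ≈ -3807.2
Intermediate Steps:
C = 4385881/1152 (C = -4/9 + (1/(25 - 153) - 47)*(-81) = -4/9 + (1/(-128) - 47)*(-81) = -4/9 + (-1/128 - 47)*(-81) = -4/9 - 6017/128*(-81) = -4/9 + 487377/128 = 4385881/1152 ≈ 3807.2)
-C = -1*4385881/1152 = -4385881/1152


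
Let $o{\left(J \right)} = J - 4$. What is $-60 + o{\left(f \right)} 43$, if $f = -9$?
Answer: $-619$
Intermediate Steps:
$o{\left(J \right)} = -4 + J$
$-60 + o{\left(f \right)} 43 = -60 + \left(-4 - 9\right) 43 = -60 - 559 = -619$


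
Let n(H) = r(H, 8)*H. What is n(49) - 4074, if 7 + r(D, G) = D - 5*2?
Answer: -2506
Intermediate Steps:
r(D, G) = -17 + D (r(D, G) = -7 + (D - 5*2) = -7 + (D - 10) = -7 + (-10 + D) = -17 + D)
n(H) = H*(-17 + H) (n(H) = (-17 + H)*H = H*(-17 + H))
n(49) - 4074 = 49*(-17 + 49) - 4074 = 49*32 - 4074 = 1568 - 4074 = -2506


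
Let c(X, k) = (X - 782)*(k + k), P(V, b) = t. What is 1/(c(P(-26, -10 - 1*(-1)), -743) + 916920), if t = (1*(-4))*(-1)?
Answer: 1/2073028 ≈ 4.8239e-7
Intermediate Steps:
t = 4 (t = -4*(-1) = 4)
P(V, b) = 4
c(X, k) = 2*k*(-782 + X) (c(X, k) = (-782 + X)*(2*k) = 2*k*(-782 + X))
1/(c(P(-26, -10 - 1*(-1)), -743) + 916920) = 1/(2*(-743)*(-782 + 4) + 916920) = 1/(2*(-743)*(-778) + 916920) = 1/(1156108 + 916920) = 1/2073028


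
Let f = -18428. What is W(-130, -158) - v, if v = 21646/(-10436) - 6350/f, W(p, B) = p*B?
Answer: 246904667013/12019663 ≈ 20542.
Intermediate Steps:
W(p, B) = B*p
v = -20788993/12019663 (v = 21646/(-10436) - 6350/(-18428) = 21646*(-1/10436) - 6350*(-1/18428) = -10823/5218 + 3175/9214 = -20788993/12019663 ≈ -1.7296)
W(-130, -158) - v = -158*(-130) - 1*(-20788993/12019663) = 20540 + 20788993/12019663 = 246904667013/12019663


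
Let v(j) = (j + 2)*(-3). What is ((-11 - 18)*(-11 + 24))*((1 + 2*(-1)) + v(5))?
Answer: 8294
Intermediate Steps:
v(j) = -6 - 3*j (v(j) = (2 + j)*(-3) = -6 - 3*j)
((-11 - 18)*(-11 + 24))*((1 + 2*(-1)) + v(5)) = ((-11 - 18)*(-11 + 24))*((1 + 2*(-1)) + (-6 - 3*5)) = (-29*13)*((1 - 2) + (-6 - 15)) = -377*(-1 - 21) = -377*(-22) = 8294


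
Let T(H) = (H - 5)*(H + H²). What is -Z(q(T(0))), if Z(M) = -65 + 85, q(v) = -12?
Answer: -20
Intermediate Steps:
T(H) = (-5 + H)*(H + H²)
Z(M) = 20
-Z(q(T(0))) = -1*20 = -20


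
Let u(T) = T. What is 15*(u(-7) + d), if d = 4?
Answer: -45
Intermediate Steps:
15*(u(-7) + d) = 15*(-7 + 4) = 15*(-3) = -45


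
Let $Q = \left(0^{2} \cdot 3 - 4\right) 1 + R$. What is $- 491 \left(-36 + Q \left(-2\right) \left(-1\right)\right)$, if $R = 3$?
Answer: $18658$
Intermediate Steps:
$Q = -1$ ($Q = \left(0^{2} \cdot 3 - 4\right) 1 + 3 = \left(0 \cdot 3 - 4\right) 1 + 3 = \left(0 - 4\right) 1 + 3 = \left(-4\right) 1 + 3 = -4 + 3 = -1$)
$- 491 \left(-36 + Q \left(-2\right) \left(-1\right)\right) = - 491 \left(-36 + \left(-1\right) \left(-2\right) \left(-1\right)\right) = - 491 \left(-36 + 2 \left(-1\right)\right) = - 491 \left(-36 - 2\right) = \left(-491\right) \left(-38\right) = 18658$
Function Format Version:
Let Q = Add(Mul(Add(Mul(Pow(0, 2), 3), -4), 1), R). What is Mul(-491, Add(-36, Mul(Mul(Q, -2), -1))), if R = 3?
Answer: 18658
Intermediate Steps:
Q = -1 (Q = Add(Mul(Add(Mul(Pow(0, 2), 3), -4), 1), 3) = Add(Mul(Add(Mul(0, 3), -4), 1), 3) = Add(Mul(Add(0, -4), 1), 3) = Add(Mul(-4, 1), 3) = Add(-4, 3) = -1)
Mul(-491, Add(-36, Mul(Mul(Q, -2), -1))) = Mul(-491, Add(-36, Mul(Mul(-1, -2), -1))) = Mul(-491, Add(-36, Mul(2, -1))) = Mul(-491, Add(-36, -2)) = Mul(-491, -38) = 18658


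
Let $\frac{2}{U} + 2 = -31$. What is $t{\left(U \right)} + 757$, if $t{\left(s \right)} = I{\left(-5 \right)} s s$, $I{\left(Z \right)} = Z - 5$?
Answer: $\frac{824333}{1089} \approx 756.96$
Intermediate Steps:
$I{\left(Z \right)} = -5 + Z$
$U = - \frac{2}{33}$ ($U = \frac{2}{-2 - 31} = \frac{2}{-33} = 2 \left(- \frac{1}{33}\right) = - \frac{2}{33} \approx -0.060606$)
$t{\left(s \right)} = - 10 s^{2}$ ($t{\left(s \right)} = \left(-5 - 5\right) s s = - 10 s s = - 10 s^{2}$)
$t{\left(U \right)} + 757 = - 10 \left(- \frac{2}{33}\right)^{2} + 757 = \left(-10\right) \frac{4}{1089} + 757 = - \frac{40}{1089} + 757 = \frac{824333}{1089}$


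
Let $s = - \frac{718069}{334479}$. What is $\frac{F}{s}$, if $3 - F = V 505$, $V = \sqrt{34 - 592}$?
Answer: $- \frac{1003437}{718069} + \frac{506735685 i \sqrt{62}}{718069} \approx -1.3974 + 5556.6 i$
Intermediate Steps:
$V = 3 i \sqrt{62}$ ($V = \sqrt{-558} = 3 i \sqrt{62} \approx 23.622 i$)
$F = 3 - 1515 i \sqrt{62}$ ($F = 3 - 3 i \sqrt{62} \cdot 505 = 3 - 1515 i \sqrt{62} \approx 3.0 - 11929.0 i$)
$s = - \frac{718069}{334479}$ ($s = \left(-718069\right) \frac{1}{334479} = - \frac{718069}{334479} \approx -2.1468$)
$\frac{F}{s} = \frac{3 - 1515 i \sqrt{62}}{- \frac{718069}{334479}} = \left(3 - 1515 i \sqrt{62}\right) \left(- \frac{334479}{718069}\right) = - \frac{1003437}{718069} + \frac{506735685 i \sqrt{62}}{718069}$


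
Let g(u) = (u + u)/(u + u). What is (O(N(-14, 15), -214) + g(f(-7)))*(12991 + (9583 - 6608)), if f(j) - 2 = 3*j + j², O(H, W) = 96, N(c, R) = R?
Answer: 1548702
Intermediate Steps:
f(j) = 2 + j² + 3*j (f(j) = 2 + (3*j + j²) = 2 + (j² + 3*j) = 2 + j² + 3*j)
g(u) = 1 (g(u) = (2*u)/((2*u)) = (2*u)*(1/(2*u)) = 1)
(O(N(-14, 15), -214) + g(f(-7)))*(12991 + (9583 - 6608)) = (96 + 1)*(12991 + (9583 - 6608)) = 97*(12991 + 2975) = 97*15966 = 1548702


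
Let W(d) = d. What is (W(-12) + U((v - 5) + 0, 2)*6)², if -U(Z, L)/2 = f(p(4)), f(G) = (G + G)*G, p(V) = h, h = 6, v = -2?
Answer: 767376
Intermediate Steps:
p(V) = 6
f(G) = 2*G² (f(G) = (2*G)*G = 2*G²)
U(Z, L) = -144 (U(Z, L) = -4*6² = -4*36 = -2*72 = -144)
(W(-12) + U((v - 5) + 0, 2)*6)² = (-12 - 144*6)² = (-12 - 864)² = (-876)² = 767376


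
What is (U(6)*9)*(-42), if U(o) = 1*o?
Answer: -2268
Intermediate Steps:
U(o) = o
(U(6)*9)*(-42) = (6*9)*(-42) = 54*(-42) = -2268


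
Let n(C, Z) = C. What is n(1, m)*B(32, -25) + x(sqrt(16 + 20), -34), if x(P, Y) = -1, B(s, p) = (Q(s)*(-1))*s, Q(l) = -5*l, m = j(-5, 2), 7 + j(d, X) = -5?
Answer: 5119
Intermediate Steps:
j(d, X) = -12 (j(d, X) = -7 - 5 = -12)
m = -12
B(s, p) = 5*s**2 (B(s, p) = (-5*s*(-1))*s = (5*s)*s = 5*s**2)
n(1, m)*B(32, -25) + x(sqrt(16 + 20), -34) = 1*(5*32**2) - 1 = 1*(5*1024) - 1 = 1*5120 - 1 = 5120 - 1 = 5119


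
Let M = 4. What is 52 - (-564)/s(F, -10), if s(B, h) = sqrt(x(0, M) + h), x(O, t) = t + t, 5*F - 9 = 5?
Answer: 52 - 282*I*sqrt(2) ≈ 52.0 - 398.81*I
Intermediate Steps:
F = 14/5 (F = 9/5 + (1/5)*5 = 9/5 + 1 = 14/5 ≈ 2.8000)
x(O, t) = 2*t
s(B, h) = sqrt(8 + h) (s(B, h) = sqrt(2*4 + h) = sqrt(8 + h))
52 - (-564)/s(F, -10) = 52 - (-564)/(sqrt(8 - 10)) = 52 - (-564)/(sqrt(-2)) = 52 - (-564)/(I*sqrt(2)) = 52 - (-564)*(-I*sqrt(2)/2) = 52 - 282*I*sqrt(2)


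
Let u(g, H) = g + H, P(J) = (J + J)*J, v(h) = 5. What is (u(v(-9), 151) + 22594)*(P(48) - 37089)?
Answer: -738942750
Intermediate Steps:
P(J) = 2*J**2 (P(J) = (2*J)*J = 2*J**2)
u(g, H) = H + g
(u(v(-9), 151) + 22594)*(P(48) - 37089) = ((151 + 5) + 22594)*(2*48**2 - 37089) = (156 + 22594)*(2*2304 - 37089) = 22750*(4608 - 37089) = 22750*(-32481) = -738942750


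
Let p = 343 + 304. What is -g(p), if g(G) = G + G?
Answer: -1294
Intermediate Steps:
p = 647
g(G) = 2*G
-g(p) = -2*647 = -1*1294 = -1294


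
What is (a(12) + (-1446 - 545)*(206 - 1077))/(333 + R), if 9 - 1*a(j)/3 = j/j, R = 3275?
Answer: 1734185/3608 ≈ 480.65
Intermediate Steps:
a(j) = 24 (a(j) = 27 - 3*j/j = 27 - 3*1 = 27 - 3 = 24)
(a(12) + (-1446 - 545)*(206 - 1077))/(333 + R) = (24 + (-1446 - 545)*(206 - 1077))/(333 + 3275) = (24 - 1991*(-871))/3608 = (24 + 1734161)*(1/3608) = 1734185*(1/3608) = 1734185/3608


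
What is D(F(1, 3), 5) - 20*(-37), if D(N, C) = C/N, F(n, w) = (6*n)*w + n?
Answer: 14065/19 ≈ 740.26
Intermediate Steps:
F(n, w) = n + 6*n*w (F(n, w) = 6*n*w + n = n + 6*n*w)
D(F(1, 3), 5) - 20*(-37) = 5/((1*(1 + 6*3))) - 20*(-37) = 5/((1*(1 + 18))) + 740 = 5/((1*19)) + 740 = 5/19 + 740 = 14065/19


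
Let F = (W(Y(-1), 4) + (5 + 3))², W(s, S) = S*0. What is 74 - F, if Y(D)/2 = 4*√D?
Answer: 10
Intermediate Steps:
Y(D) = 8*√D (Y(D) = 2*(4*√D) = 8*√D)
W(s, S) = 0
F = 64 (F = (0 + (5 + 3))² = (0 + 8)² = 8² = 64)
74 - F = 74 - 1*64 = 74 - 64 = 10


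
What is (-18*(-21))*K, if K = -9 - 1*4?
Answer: -4914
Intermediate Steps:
K = -13 (K = -9 - 4 = -13)
(-18*(-21))*K = -18*(-21)*(-13) = 378*(-13) = -4914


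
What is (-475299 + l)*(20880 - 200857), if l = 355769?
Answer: 21512650810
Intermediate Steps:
(-475299 + l)*(20880 - 200857) = (-475299 + 355769)*(20880 - 200857) = -119530*(-179977) = 21512650810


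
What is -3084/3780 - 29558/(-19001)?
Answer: 4427513/5985315 ≈ 0.73973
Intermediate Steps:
-3084/3780 - 29558/(-19001) = -3084*1/3780 - 29558*(-1/19001) = -257/315 + 29558/19001 = 4427513/5985315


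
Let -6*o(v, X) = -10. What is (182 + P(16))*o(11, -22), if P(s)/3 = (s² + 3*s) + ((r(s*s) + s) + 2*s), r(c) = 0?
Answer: 6190/3 ≈ 2063.3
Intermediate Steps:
o(v, X) = 5/3 (o(v, X) = -⅙*(-10) = 5/3)
P(s) = 3*s² + 18*s (P(s) = 3*((s² + 3*s) + ((0 + s) + 2*s)) = 3*((s² + 3*s) + (s + 2*s)) = 3*((s² + 3*s) + 3*s) = 3*(s² + 6*s) = 3*s² + 18*s)
(182 + P(16))*o(11, -22) = (182 + 3*16*(6 + 16))*(5/3) = (182 + 3*16*22)*(5/3) = (182 + 1056)*(5/3) = 1238*(5/3) = 6190/3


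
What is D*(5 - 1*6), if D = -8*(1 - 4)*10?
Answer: -240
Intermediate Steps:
D = 240 (D = -8*(-3)*10 = 24*10 = 240)
D*(5 - 1*6) = 240*(5 - 1*6) = 240*(5 - 6) = 240*(-1) = -240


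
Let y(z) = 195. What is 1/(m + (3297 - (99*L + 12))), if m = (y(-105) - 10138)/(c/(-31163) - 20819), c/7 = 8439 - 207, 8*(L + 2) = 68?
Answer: 1297680242/3428442066661 ≈ 0.00037850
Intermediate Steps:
L = 13/2 (L = -2 + (⅛)*68 = -2 + 17/2 = 13/2 ≈ 6.5000)
c = 57624 (c = 7*(8439 - 207) = 7*8232 = 57624)
m = 309853709/648840121 (m = (195 - 10138)/(57624/(-31163) - 20819) = -9943/(57624*(-1/31163) - 20819) = -9943/(-57624/31163 - 20819) = -9943/(-648840121/31163) = -9943*(-31163/648840121) = 309853709/648840121 ≈ 0.47755)
1/(m + (3297 - (99*L + 12))) = 1/(309853709/648840121 + (3297 - (99*(13/2) + 12))) = 1/(309853709/648840121 + (3297 - (1287/2 + 12))) = 1/(309853709/648840121 + (3297 - 1*1311/2)) = 1/(309853709/648840121 + (3297 - 1311/2)) = 1/(309853709/648840121 + 5283/2) = 1/(3428442066661/1297680242) = 1297680242/3428442066661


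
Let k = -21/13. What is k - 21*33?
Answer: -9030/13 ≈ -694.62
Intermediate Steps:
k = -21/13 (k = -21*1/13 = -21/13 ≈ -1.6154)
k - 21*33 = -21/13 - 21*33 = -21/13 - 693 = -9030/13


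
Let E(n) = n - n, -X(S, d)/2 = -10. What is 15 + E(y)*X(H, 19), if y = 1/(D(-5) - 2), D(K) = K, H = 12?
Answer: 15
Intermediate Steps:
y = -⅐ (y = 1/(-5 - 2) = 1/(-7) = -⅐ ≈ -0.14286)
X(S, d) = 20 (X(S, d) = -2*(-10) = 20)
E(n) = 0
15 + E(y)*X(H, 19) = 15 + 0*20 = 15 + 0 = 15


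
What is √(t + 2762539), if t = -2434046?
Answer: √328493 ≈ 573.14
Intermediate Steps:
√(t + 2762539) = √(-2434046 + 2762539) = √328493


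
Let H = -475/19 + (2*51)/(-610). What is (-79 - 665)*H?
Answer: 5710944/305 ≈ 18724.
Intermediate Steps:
H = -7676/305 (H = -475*1/19 + 102*(-1/610) = -25 - 51/305 = -7676/305 ≈ -25.167)
(-79 - 665)*H = (-79 - 665)*(-7676/305) = -744*(-7676/305) = 5710944/305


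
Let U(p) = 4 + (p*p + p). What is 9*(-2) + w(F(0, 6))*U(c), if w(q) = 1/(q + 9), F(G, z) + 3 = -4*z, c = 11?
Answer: -230/9 ≈ -25.556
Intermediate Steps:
F(G, z) = -3 - 4*z
w(q) = 1/(9 + q)
U(p) = 4 + p + p**2 (U(p) = 4 + (p**2 + p) = 4 + (p + p**2) = 4 + p + p**2)
9*(-2) + w(F(0, 6))*U(c) = 9*(-2) + (4 + 11 + 11**2)/(9 + (-3 - 4*6)) = -18 + (4 + 11 + 121)/(9 + (-3 - 24)) = -18 + 136/(9 - 27) = -18 + 136/(-18) = -18 - 1/18*136 = -18 - 68/9 = -230/9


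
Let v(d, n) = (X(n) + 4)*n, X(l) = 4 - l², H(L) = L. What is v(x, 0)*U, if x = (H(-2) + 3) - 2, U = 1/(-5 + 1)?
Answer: 0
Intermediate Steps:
U = -¼ (U = 1/(-4) = -¼ ≈ -0.25000)
x = -1 (x = (-2 + 3) - 2 = 1 - 2 = -1)
v(d, n) = n*(8 - n²) (v(d, n) = ((4 - n²) + 4)*n = (8 - n²)*n = n*(8 - n²))
v(x, 0)*U = (0*(8 - 1*0²))*(-¼) = (0*(8 - 1*0))*(-¼) = (0*(8 + 0))*(-¼) = (0*8)*(-¼) = 0*(-¼) = 0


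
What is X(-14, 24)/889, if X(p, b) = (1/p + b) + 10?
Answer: 475/12446 ≈ 0.038165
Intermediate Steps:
X(p, b) = 10 + b + 1/p (X(p, b) = (b + 1/p) + 10 = 10 + b + 1/p)
X(-14, 24)/889 = (10 + 24 + 1/(-14))/889 = (10 + 24 - 1/14)*(1/889) = (475/14)*(1/889) = 475/12446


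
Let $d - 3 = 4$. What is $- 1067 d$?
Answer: $-7469$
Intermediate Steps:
$d = 7$ ($d = 3 + 4 = 7$)
$- 1067 d = \left(-1067\right) 7 = -7469$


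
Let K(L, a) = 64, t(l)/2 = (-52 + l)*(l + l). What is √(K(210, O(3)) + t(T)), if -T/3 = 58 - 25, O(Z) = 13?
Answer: 2*√14965 ≈ 244.66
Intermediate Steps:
T = -99 (T = -3*(58 - 25) = -3*33 = -99)
t(l) = 4*l*(-52 + l) (t(l) = 2*((-52 + l)*(l + l)) = 2*((-52 + l)*(2*l)) = 2*(2*l*(-52 + l)) = 4*l*(-52 + l))
√(K(210, O(3)) + t(T)) = √(64 + 4*(-99)*(-52 - 99)) = √(64 + 4*(-99)*(-151)) = √(64 + 59796) = √59860 = 2*√14965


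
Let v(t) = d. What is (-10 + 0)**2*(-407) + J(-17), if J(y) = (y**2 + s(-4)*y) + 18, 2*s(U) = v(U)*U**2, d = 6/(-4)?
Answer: -40189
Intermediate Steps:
d = -3/2 (d = 6*(-1/4) = -3/2 ≈ -1.5000)
v(t) = -3/2
s(U) = -3*U**2/4 (s(U) = (-3*U**2/2)/2 = -3*U**2/4)
J(y) = 18 + y**2 - 12*y (J(y) = (y**2 + (-3/4*(-4)**2)*y) + 18 = (y**2 + (-3/4*16)*y) + 18 = (y**2 - 12*y) + 18 = 18 + y**2 - 12*y)
(-10 + 0)**2*(-407) + J(-17) = (-10 + 0)**2*(-407) + (18 + (-17)**2 - 12*(-17)) = (-10)**2*(-407) + (18 + 289 + 204) = 100*(-407) + 511 = -40700 + 511 = -40189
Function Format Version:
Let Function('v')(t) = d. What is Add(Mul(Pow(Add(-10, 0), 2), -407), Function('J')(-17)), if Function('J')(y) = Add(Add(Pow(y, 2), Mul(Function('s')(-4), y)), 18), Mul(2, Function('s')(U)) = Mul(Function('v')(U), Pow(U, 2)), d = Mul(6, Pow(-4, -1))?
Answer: -40189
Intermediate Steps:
d = Rational(-3, 2) (d = Mul(6, Rational(-1, 4)) = Rational(-3, 2) ≈ -1.5000)
Function('v')(t) = Rational(-3, 2)
Function('s')(U) = Mul(Rational(-3, 4), Pow(U, 2)) (Function('s')(U) = Mul(Rational(1, 2), Mul(Rational(-3, 2), Pow(U, 2))) = Mul(Rational(-3, 4), Pow(U, 2)))
Function('J')(y) = Add(18, Pow(y, 2), Mul(-12, y)) (Function('J')(y) = Add(Add(Pow(y, 2), Mul(Mul(Rational(-3, 4), Pow(-4, 2)), y)), 18) = Add(Add(Pow(y, 2), Mul(Mul(Rational(-3, 4), 16), y)), 18) = Add(Add(Pow(y, 2), Mul(-12, y)), 18) = Add(18, Pow(y, 2), Mul(-12, y)))
Add(Mul(Pow(Add(-10, 0), 2), -407), Function('J')(-17)) = Add(Mul(Pow(Add(-10, 0), 2), -407), Add(18, Pow(-17, 2), Mul(-12, -17))) = Add(Mul(Pow(-10, 2), -407), Add(18, 289, 204)) = Add(Mul(100, -407), 511) = Add(-40700, 511) = -40189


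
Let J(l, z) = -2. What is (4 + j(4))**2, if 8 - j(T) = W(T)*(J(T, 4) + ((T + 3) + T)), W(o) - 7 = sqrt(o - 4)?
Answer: 2601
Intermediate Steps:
W(o) = 7 + sqrt(-4 + o) (W(o) = 7 + sqrt(o - 4) = 7 + sqrt(-4 + o))
j(T) = 8 - (1 + 2*T)*(7 + sqrt(-4 + T)) (j(T) = 8 - (7 + sqrt(-4 + T))*(-2 + ((T + 3) + T)) = 8 - (7 + sqrt(-4 + T))*(-2 + ((3 + T) + T)) = 8 - (7 + sqrt(-4 + T))*(-2 + (3 + 2*T)) = 8 - (7 + sqrt(-4 + T))*(1 + 2*T) = 8 - (1 + 2*T)*(7 + sqrt(-4 + T)))
(4 + j(4))**2 = (4 + (1 - sqrt(-4 + 4) - 2*4*(7 + sqrt(-4 + 4))))**2 = (4 + (1 - sqrt(0) - 2*4*(7 + sqrt(0))))**2 = (4 + (1 - 1*0 - 2*4*(7 + 0)))**2 = (4 + (1 + 0 - 2*4*7))**2 = (4 + (1 + 0 - 56))**2 = (4 - 55)**2 = (-51)**2 = 2601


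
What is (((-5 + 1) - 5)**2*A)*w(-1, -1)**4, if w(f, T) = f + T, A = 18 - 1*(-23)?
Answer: 53136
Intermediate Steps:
A = 41 (A = 18 + 23 = 41)
w(f, T) = T + f
(((-5 + 1) - 5)**2*A)*w(-1, -1)**4 = (((-5 + 1) - 5)**2*41)*(-1 - 1)**4 = ((-4 - 5)**2*41)*(-2)**4 = ((-9)**2*41)*16 = (81*41)*16 = 3321*16 = 53136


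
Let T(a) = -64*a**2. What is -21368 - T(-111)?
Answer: 767176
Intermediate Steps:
-21368 - T(-111) = -21368 - (-64)*(-111)**2 = -21368 - (-64)*12321 = -21368 - 1*(-788544) = -21368 + 788544 = 767176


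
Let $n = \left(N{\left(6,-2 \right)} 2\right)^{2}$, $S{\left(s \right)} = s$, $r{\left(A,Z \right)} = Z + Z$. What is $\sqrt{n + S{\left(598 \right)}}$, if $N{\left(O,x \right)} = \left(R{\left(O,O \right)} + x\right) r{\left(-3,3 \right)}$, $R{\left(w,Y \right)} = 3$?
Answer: $\sqrt{742} \approx 27.24$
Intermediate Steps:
$r{\left(A,Z \right)} = 2 Z$
$N{\left(O,x \right)} = 18 + 6 x$ ($N{\left(O,x \right)} = \left(3 + x\right) 2 \cdot 3 = \left(3 + x\right) 6 = 18 + 6 x$)
$n = 144$ ($n = \left(\left(18 + 6 \left(-2\right)\right) 2\right)^{2} = \left(\left(18 - 12\right) 2\right)^{2} = \left(6 \cdot 2\right)^{2} = 12^{2} = 144$)
$\sqrt{n + S{\left(598 \right)}} = \sqrt{144 + 598} = \sqrt{742}$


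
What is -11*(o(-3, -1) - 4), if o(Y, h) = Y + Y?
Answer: 110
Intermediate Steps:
o(Y, h) = 2*Y
-11*(o(-3, -1) - 4) = -11*(2*(-3) - 4) = -11*(-6 - 4) = -11*(-10) = 110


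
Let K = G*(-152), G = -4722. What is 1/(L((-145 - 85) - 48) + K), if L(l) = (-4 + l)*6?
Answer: 1/716052 ≈ 1.3965e-6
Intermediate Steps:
K = 717744 (K = -4722*(-152) = 717744)
L(l) = -24 + 6*l
1/(L((-145 - 85) - 48) + K) = 1/((-24 + 6*((-145 - 85) - 48)) + 717744) = 1/((-24 + 6*(-230 - 48)) + 717744) = 1/((-24 + 6*(-278)) + 717744) = 1/((-24 - 1668) + 717744) = 1/(-1692 + 717744) = 1/716052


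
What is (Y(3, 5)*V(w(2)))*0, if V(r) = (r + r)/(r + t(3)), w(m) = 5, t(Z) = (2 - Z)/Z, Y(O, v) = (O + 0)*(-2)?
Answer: 0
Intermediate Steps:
Y(O, v) = -2*O (Y(O, v) = O*(-2) = -2*O)
t(Z) = (2 - Z)/Z
V(r) = 2*r/(-1/3 + r) (V(r) = (r + r)/(r + (2 - 1*3)/3) = (2*r)/(r + (2 - 3)/3) = (2*r)/(r + (1/3)*(-1)) = (2*r)/(r - 1/3) = (2*r)/(-1/3 + r) = 2*r/(-1/3 + r))
(Y(3, 5)*V(w(2)))*0 = ((-2*3)*(6*5/(-1 + 3*5)))*0 = -36*5/(-1 + 15)*0 = -36*5/14*0 = -6*15/7*0 = -90/7*0 = 0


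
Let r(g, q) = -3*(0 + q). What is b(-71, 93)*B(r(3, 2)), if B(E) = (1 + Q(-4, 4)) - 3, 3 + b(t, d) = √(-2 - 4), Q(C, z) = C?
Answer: 18 - 6*I*√6 ≈ 18.0 - 14.697*I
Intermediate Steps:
b(t, d) = -3 + I*√6 (b(t, d) = -3 + √(-2 - 4) = -3 + √(-6) = -3 + I*√6)
r(g, q) = -3*q
B(E) = -6 (B(E) = (1 - 4) - 3 = -3 - 3 = -6)
b(-71, 93)*B(r(3, 2)) = (-3 + I*√6)*(-6) = 18 - 6*I*√6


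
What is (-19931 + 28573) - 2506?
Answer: 6136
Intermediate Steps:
(-19931 + 28573) - 2506 = 8642 - 2506 = 6136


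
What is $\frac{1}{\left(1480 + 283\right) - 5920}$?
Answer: $- \frac{1}{4157} \approx -0.00024056$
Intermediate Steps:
$\frac{1}{\left(1480 + 283\right) - 5920} = \frac{1}{1763 - 5920} = \frac{1}{-4157} = - \frac{1}{4157}$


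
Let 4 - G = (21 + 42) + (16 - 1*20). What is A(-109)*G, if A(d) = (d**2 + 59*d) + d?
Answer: -293755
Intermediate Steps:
A(d) = d**2 + 60*d
G = -55 (G = 4 - ((21 + 42) + (16 - 1*20)) = 4 - (63 + (16 - 20)) = 4 - (63 - 4) = 4 - 1*59 = 4 - 59 = -55)
A(-109)*G = -109*(60 - 109)*(-55) = -109*(-49)*(-55) = 5341*(-55) = -293755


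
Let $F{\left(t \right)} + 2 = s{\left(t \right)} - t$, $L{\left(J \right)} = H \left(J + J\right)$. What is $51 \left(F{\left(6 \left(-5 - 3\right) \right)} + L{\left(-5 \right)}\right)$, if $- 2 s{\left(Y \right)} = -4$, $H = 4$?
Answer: $408$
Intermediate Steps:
$s{\left(Y \right)} = 2$ ($s{\left(Y \right)} = \left(- \frac{1}{2}\right) \left(-4\right) = 2$)
$L{\left(J \right)} = 8 J$ ($L{\left(J \right)} = 4 \left(J + J\right) = 4 \cdot 2 J = 8 J$)
$F{\left(t \right)} = - t$ ($F{\left(t \right)} = -2 - \left(-2 + t\right) = - t$)
$51 \left(F{\left(6 \left(-5 - 3\right) \right)} + L{\left(-5 \right)}\right) = 51 \left(- 6 \left(-5 - 3\right) + 8 \left(-5\right)\right) = 51 \left(- 6 \left(-8\right) - 40\right) = 51 \left(\left(-1\right) \left(-48\right) - 40\right) = 51 \left(48 - 40\right) = 51 \cdot 8 = 408$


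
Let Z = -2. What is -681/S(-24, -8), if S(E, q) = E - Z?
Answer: 681/22 ≈ 30.955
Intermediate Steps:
S(E, q) = 2 + E (S(E, q) = E - 1*(-2) = E + 2 = 2 + E)
-681/S(-24, -8) = -681/(2 - 24) = -681/(-22) = -681*(-1/22) = 681/22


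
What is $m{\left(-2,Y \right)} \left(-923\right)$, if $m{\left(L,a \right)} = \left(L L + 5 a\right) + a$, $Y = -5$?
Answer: $23998$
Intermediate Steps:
$m{\left(L,a \right)} = L^{2} + 6 a$ ($m{\left(L,a \right)} = \left(L^{2} + 5 a\right) + a = L^{2} + 6 a$)
$m{\left(-2,Y \right)} \left(-923\right) = \left(\left(-2\right)^{2} + 6 \left(-5\right)\right) \left(-923\right) = \left(4 - 30\right) \left(-923\right) = \left(-26\right) \left(-923\right) = 23998$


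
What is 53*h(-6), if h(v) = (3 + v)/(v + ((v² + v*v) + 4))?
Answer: -159/70 ≈ -2.2714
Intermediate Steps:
h(v) = (3 + v)/(4 + v + 2*v²) (h(v) = (3 + v)/(v + ((v² + v²) + 4)) = (3 + v)/(v + (2*v² + 4)) = (3 + v)/(v + (4 + 2*v²)) = (3 + v)/(4 + v + 2*v²))
53*h(-6) = 53*((3 - 6)/(4 - 6 + 2*(-6)²)) = 53*(-3/(4 - 6 + 2*36)) = 53*(-3/(4 - 6 + 72)) = 53*(-3/70) = -159/70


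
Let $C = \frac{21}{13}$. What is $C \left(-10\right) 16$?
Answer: $- \frac{3360}{13} \approx -258.46$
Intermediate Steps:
$C = \frac{21}{13}$ ($C = 21 \cdot \frac{1}{13} = \frac{21}{13} \approx 1.6154$)
$C \left(-10\right) 16 = \frac{21}{13} \left(-10\right) 16 = \left(- \frac{210}{13}\right) 16 = - \frac{3360}{13}$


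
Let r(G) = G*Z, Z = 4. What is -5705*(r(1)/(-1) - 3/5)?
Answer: 26243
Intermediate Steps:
r(G) = 4*G (r(G) = G*4 = 4*G)
-5705*(r(1)/(-1) - 3/5) = -5705*((4*1)/(-1) - 3/5) = -5705*(4*(-1) - 3*1/5) = -5705*(-4 - 3/5) = -5705*(-23/5) = 26243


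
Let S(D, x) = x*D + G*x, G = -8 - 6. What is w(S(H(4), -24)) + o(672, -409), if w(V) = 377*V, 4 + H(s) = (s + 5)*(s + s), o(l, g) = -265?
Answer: -488857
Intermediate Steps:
G = -14
H(s) = -4 + 2*s*(5 + s) (H(s) = -4 + (s + 5)*(s + s) = -4 + (5 + s)*(2*s) = -4 + 2*s*(5 + s))
S(D, x) = -14*x + D*x (S(D, x) = x*D - 14*x = D*x - 14*x = -14*x + D*x)
w(S(H(4), -24)) + o(672, -409) = 377*(-24*(-14 + (-4 + 2*4² + 10*4))) - 265 = 377*(-24*(-14 + (-4 + 2*16 + 40))) - 265 = 377*(-24*(-14 + (-4 + 32 + 40))) - 265 = 377*(-24*(-14 + 68)) - 265 = 377*(-24*54) - 265 = 377*(-1296) - 265 = -488592 - 265 = -488857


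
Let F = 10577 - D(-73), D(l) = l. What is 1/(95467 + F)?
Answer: 1/106117 ≈ 9.4236e-6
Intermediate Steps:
F = 10650 (F = 10577 - 1*(-73) = 10577 + 73 = 10650)
1/(95467 + F) = 1/(95467 + 10650) = 1/106117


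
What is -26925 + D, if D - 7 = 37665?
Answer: 10747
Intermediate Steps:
D = 37672 (D = 7 + 37665 = 37672)
-26925 + D = -26925 + 37672 = 10747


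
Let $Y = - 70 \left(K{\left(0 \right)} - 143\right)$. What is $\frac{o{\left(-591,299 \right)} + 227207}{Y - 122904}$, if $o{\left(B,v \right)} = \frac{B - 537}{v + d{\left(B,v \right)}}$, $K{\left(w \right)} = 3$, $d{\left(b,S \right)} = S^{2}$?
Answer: $- \frac{1698372231}{845452400} \approx -2.0088$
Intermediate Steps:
$o{\left(B,v \right)} = \frac{-537 + B}{v + v^{2}}$ ($o{\left(B,v \right)} = \frac{B - 537}{v + v^{2}} = \frac{-537 + B}{v + v^{2}}$)
$Y = 9800$ ($Y = - 70 \left(3 - 143\right) = \left(-70\right) \left(-140\right) = 9800$)
$\frac{o{\left(-591,299 \right)} + 227207}{Y - 122904} = \frac{\frac{-537 - 591}{299 \left(1 + 299\right)} + 227207}{9800 - 122904} = \frac{\frac{1}{299} \cdot \frac{1}{300} \left(-1128\right) + 227207}{-113104} = \left(\frac{1}{299} \cdot \frac{1}{300} \left(-1128\right) + 227207\right) \left(- \frac{1}{113104}\right) = \left(- \frac{94}{7475} + 227207\right) \left(- \frac{1}{113104}\right) = \frac{1698372231}{7475} \left(- \frac{1}{113104}\right) = - \frac{1698372231}{845452400}$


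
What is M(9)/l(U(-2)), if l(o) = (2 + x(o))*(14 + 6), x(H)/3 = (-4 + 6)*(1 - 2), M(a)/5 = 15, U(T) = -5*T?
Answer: -15/16 ≈ -0.93750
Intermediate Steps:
M(a) = 75 (M(a) = 5*15 = 75)
x(H) = -6 (x(H) = 3*((-4 + 6)*(1 - 2)) = 3*(2*(-1)) = 3*(-2) = -6)
l(o) = -80 (l(o) = (2 - 6)*(14 + 6) = -4*20 = -80)
M(9)/l(U(-2)) = 75/(-80) = 75*(-1/80) = -15/16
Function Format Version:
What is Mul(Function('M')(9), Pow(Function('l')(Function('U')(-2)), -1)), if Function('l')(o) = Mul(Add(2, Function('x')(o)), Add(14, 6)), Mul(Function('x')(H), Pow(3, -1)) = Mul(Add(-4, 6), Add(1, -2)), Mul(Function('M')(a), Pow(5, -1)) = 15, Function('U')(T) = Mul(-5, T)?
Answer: Rational(-15, 16) ≈ -0.93750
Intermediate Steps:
Function('M')(a) = 75 (Function('M')(a) = Mul(5, 15) = 75)
Function('x')(H) = -6 (Function('x')(H) = Mul(3, Mul(Add(-4, 6), Add(1, -2))) = Mul(3, Mul(2, -1)) = Mul(3, -2) = -6)
Function('l')(o) = -80 (Function('l')(o) = Mul(Add(2, -6), Add(14, 6)) = Mul(-4, 20) = -80)
Mul(Function('M')(9), Pow(Function('l')(Function('U')(-2)), -1)) = Mul(75, Pow(-80, -1)) = Mul(75, Rational(-1, 80)) = Rational(-15, 16)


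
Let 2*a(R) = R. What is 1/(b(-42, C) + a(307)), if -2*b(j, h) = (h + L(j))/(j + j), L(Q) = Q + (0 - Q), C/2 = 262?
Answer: 21/3289 ≈ 0.0063849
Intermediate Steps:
C = 524 (C = 2*262 = 524)
a(R) = R/2
L(Q) = 0 (L(Q) = Q - Q = 0)
b(j, h) = -h/(4*j) (b(j, h) = -(h + 0)/(2*(j + j)) = -h/(2*(2*j)) = -h*1/(2*j)/2 = -h/(4*j))
1/(b(-42, C) + a(307)) = 1/(-¼*524/(-42) + (½)*307) = 1/(-¼*524*(-1/42) + 307/2) = 1/(131/42 + 307/2) = 1/(3289/21) = 21/3289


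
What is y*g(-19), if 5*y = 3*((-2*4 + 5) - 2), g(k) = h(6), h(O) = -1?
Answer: 3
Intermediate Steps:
g(k) = -1
y = -3 (y = (3*((-2*4 + 5) - 2))/5 = (3*((-8 + 5) - 2))/5 = (3*(-3 - 2))/5 = (3*(-5))/5 = (1/5)*(-15) = -3)
y*g(-19) = -3*(-1) = 3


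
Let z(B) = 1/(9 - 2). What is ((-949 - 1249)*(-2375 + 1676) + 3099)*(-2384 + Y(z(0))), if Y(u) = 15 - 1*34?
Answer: -3699420903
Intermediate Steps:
z(B) = ⅐ (z(B) = 1/7 = ⅐)
Y(u) = -19 (Y(u) = 15 - 34 = -19)
((-949 - 1249)*(-2375 + 1676) + 3099)*(-2384 + Y(z(0))) = ((-949 - 1249)*(-2375 + 1676) + 3099)*(-2384 - 19) = (-2198*(-699) + 3099)*(-2403) = (1536402 + 3099)*(-2403) = 1539501*(-2403) = -3699420903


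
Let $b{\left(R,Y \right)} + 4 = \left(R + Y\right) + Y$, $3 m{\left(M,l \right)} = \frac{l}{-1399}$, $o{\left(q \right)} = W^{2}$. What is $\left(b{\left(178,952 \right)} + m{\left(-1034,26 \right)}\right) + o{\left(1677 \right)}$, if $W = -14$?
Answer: $\frac{9543952}{4197} \approx 2274.0$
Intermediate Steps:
$o{\left(q \right)} = 196$ ($o{\left(q \right)} = \left(-14\right)^{2} = 196$)
$m{\left(M,l \right)} = - \frac{l}{4197}$ ($m{\left(M,l \right)} = \frac{l \frac{1}{-1399}}{3} = \frac{l \left(- \frac{1}{1399}\right)}{3} = \frac{\left(- \frac{1}{1399}\right) l}{3} = - \frac{l}{4197}$)
$b{\left(R,Y \right)} = -4 + R + 2 Y$ ($b{\left(R,Y \right)} = -4 + \left(\left(R + Y\right) + Y\right) = -4 + \left(R + 2 Y\right) = -4 + R + 2 Y$)
$\left(b{\left(178,952 \right)} + m{\left(-1034,26 \right)}\right) + o{\left(1677 \right)} = \left(\left(-4 + 178 + 2 \cdot 952\right) - \frac{26}{4197}\right) + 196 = \left(\left(-4 + 178 + 1904\right) - \frac{26}{4197}\right) + 196 = \left(2078 - \frac{26}{4197}\right) + 196 = \frac{8721340}{4197} + 196 = \frac{9543952}{4197}$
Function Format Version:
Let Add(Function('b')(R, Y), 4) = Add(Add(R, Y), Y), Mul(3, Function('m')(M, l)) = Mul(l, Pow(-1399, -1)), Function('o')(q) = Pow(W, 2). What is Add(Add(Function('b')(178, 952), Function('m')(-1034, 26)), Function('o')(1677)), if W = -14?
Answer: Rational(9543952, 4197) ≈ 2274.0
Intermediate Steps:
Function('o')(q) = 196 (Function('o')(q) = Pow(-14, 2) = 196)
Function('m')(M, l) = Mul(Rational(-1, 4197), l) (Function('m')(M, l) = Mul(Rational(1, 3), Mul(l, Pow(-1399, -1))) = Mul(Rational(1, 3), Mul(l, Rational(-1, 1399))) = Mul(Rational(1, 3), Mul(Rational(-1, 1399), l)) = Mul(Rational(-1, 4197), l))
Function('b')(R, Y) = Add(-4, R, Mul(2, Y)) (Function('b')(R, Y) = Add(-4, Add(Add(R, Y), Y)) = Add(-4, Add(R, Mul(2, Y))) = Add(-4, R, Mul(2, Y)))
Add(Add(Function('b')(178, 952), Function('m')(-1034, 26)), Function('o')(1677)) = Add(Add(Add(-4, 178, Mul(2, 952)), Mul(Rational(-1, 4197), 26)), 196) = Add(Add(Add(-4, 178, 1904), Rational(-26, 4197)), 196) = Add(Add(2078, Rational(-26, 4197)), 196) = Add(Rational(8721340, 4197), 196) = Rational(9543952, 4197)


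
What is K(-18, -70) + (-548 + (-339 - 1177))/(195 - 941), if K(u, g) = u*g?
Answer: 471012/373 ≈ 1262.8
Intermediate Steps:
K(u, g) = g*u
K(-18, -70) + (-548 + (-339 - 1177))/(195 - 941) = -70*(-18) + (-548 + (-339 - 1177))/(195 - 941) = 1260 + (-548 - 1516)/(-746) = 1260 - 2064*(-1/746) = 1260 + 1032/373 = 471012/373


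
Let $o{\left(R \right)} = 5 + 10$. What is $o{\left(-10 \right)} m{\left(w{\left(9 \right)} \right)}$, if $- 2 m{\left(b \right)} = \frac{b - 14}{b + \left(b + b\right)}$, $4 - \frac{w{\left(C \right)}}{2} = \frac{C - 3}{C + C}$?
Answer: $\frac{25}{11} \approx 2.2727$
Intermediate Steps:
$w{\left(C \right)} = 8 - \frac{-3 + C}{C}$ ($w{\left(C \right)} = 8 - 2 \frac{C - 3}{C + C} = 8 - 2 \frac{-3 + C}{2 C} = 8 - \frac{-3 + C}{C}$)
$m{\left(b \right)} = - \frac{-14 + b}{6 b}$ ($m{\left(b \right)} = - \frac{\left(b - 14\right) \frac{1}{b + \left(b + b\right)}}{2} = - \frac{\left(-14 + b\right) \frac{1}{b + 2 b}}{2} = - \frac{\left(-14 + b\right) \frac{1}{3 b}}{2} = - \frac{\frac{1}{3} \frac{1}{b} \left(-14 + b\right)}{2} = - \frac{-14 + b}{6 b}$)
$o{\left(R \right)} = 15$
$o{\left(-10 \right)} m{\left(w{\left(9 \right)} \right)} = 15 \frac{14 - \left(7 + \frac{3}{9}\right)}{6 \left(7 + \frac{3}{9}\right)} = 15 \frac{14 - \left(7 + 3 \cdot \frac{1}{9}\right)}{6 \left(7 + 3 \cdot \frac{1}{9}\right)} = 15 \frac{14 - \left(7 + \frac{1}{3}\right)}{6 \left(7 + \frac{1}{3}\right)} = 15 \frac{14 - \frac{22}{3}}{6 \cdot \frac{22}{3}} = 15 \cdot \frac{1}{6} \cdot \frac{3}{22} \left(14 - \frac{22}{3}\right) = 15 \cdot \frac{1}{6} \cdot \frac{3}{22} \cdot \frac{20}{3} = 15 \cdot \frac{5}{33} = \frac{25}{11}$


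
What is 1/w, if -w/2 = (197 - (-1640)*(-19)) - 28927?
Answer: 1/119780 ≈ 8.3486e-6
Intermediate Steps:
w = 119780 (w = -2*((197 - (-1640)*(-19)) - 28927) = -2*((197 - 164*190) - 28927) = -2*((197 - 31160) - 28927) = -2*(-30963 - 28927) = -2*(-59890) = 119780)
1/w = 1/119780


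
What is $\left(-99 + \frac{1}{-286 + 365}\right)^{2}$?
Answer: $\frac{61152400}{6241} \approx 9798.5$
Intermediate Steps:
$\left(-99 + \frac{1}{-286 + 365}\right)^{2} = \left(-99 + \frac{1}{79}\right)^{2} = \left(- \frac{7820}{79}\right)^{2} = \frac{61152400}{6241}$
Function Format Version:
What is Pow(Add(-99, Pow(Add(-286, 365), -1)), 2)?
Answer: Rational(61152400, 6241) ≈ 9798.5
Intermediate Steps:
Pow(Add(-99, Pow(Add(-286, 365), -1)), 2) = Pow(Add(-99, Pow(79, -1)), 2) = Pow(Add(-99, Rational(1, 79)), 2) = Pow(Rational(-7820, 79), 2) = Rational(61152400, 6241)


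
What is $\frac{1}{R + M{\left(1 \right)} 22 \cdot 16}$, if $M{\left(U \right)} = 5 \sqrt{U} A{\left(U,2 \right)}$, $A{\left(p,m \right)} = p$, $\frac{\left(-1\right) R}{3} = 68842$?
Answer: $- \frac{1}{204766} \approx -4.8836 \cdot 10^{-6}$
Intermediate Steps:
$R = -206526$ ($R = \left(-3\right) 68842 = -206526$)
$M{\left(U \right)} = 5 U^{\frac{3}{2}}$ ($M{\left(U \right)} = 5 \sqrt{U} U = 5 U^{\frac{3}{2}}$)
$\frac{1}{R + M{\left(1 \right)} 22 \cdot 16} = \frac{1}{-206526 + 5 \cdot 1^{\frac{3}{2}} \cdot 22 \cdot 16} = \frac{1}{-206526 + 5 \cdot 1 \cdot 22 \cdot 16} = \frac{1}{-206526 + 5 \cdot 22 \cdot 16} = \frac{1}{-206526 + 110 \cdot 16} = \frac{1}{-206526 + 1760} = \frac{1}{-204766} = - \frac{1}{204766}$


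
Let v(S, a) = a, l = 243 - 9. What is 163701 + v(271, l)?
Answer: 163935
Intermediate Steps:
l = 234
163701 + v(271, l) = 163701 + 234 = 163935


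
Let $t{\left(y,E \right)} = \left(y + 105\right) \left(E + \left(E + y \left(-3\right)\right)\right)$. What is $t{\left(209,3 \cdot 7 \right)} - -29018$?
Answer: $-154672$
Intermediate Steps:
$t{\left(y,E \right)} = \left(105 + y\right) \left(- 3 y + 2 E\right)$ ($t{\left(y,E \right)} = \left(105 + y\right) \left(E + \left(E - 3 y\right)\right) = \left(105 + y\right) \left(- 3 y + 2 E\right)$)
$t{\left(209,3 \cdot 7 \right)} - -29018 = \left(\left(-315\right) 209 - 3 \cdot 209^{2} + 210 \cdot 3 \cdot 7 + 2 \cdot 3 \cdot 7 \cdot 209\right) - -29018 = \left(-65835 - 131043 + 210 \cdot 21 + 2 \cdot 21 \cdot 209\right) + 29018 = \left(-65835 - 131043 + 4410 + 8778\right) + 29018 = -183690 + 29018 = -154672$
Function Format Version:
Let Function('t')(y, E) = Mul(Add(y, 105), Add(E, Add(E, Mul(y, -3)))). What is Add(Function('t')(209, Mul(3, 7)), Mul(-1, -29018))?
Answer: -154672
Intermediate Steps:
Function('t')(y, E) = Mul(Add(105, y), Add(Mul(-3, y), Mul(2, E))) (Function('t')(y, E) = Mul(Add(105, y), Add(E, Add(E, Mul(-3, y)))) = Mul(Add(105, y), Add(Mul(-3, y), Mul(2, E))))
Add(Function('t')(209, Mul(3, 7)), Mul(-1, -29018)) = Add(Add(Mul(-315, 209), Mul(-3, Pow(209, 2)), Mul(210, Mul(3, 7)), Mul(2, Mul(3, 7), 209)), Mul(-1, -29018)) = Add(Add(-65835, Mul(-3, 43681), Mul(210, 21), Mul(2, 21, 209)), 29018) = Add(Add(-65835, -131043, 4410, 8778), 29018) = Add(-183690, 29018) = -154672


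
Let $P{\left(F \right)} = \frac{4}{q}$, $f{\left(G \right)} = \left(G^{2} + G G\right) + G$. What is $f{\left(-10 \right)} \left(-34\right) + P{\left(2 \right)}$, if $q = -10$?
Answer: $- \frac{32302}{5} \approx -6460.4$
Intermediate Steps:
$f{\left(G \right)} = G + 2 G^{2}$ ($f{\left(G \right)} = \left(G^{2} + G^{2}\right) + G = 2 G^{2} + G = G + 2 G^{2}$)
$P{\left(F \right)} = - \frac{2}{5}$ ($P{\left(F \right)} = \frac{4}{-10} = 4 \left(- \frac{1}{10}\right) = - \frac{2}{5}$)
$f{\left(-10 \right)} \left(-34\right) + P{\left(2 \right)} = - 10 \left(1 + 2 \left(-10\right)\right) \left(-34\right) - \frac{2}{5} = - 10 \left(1 - 20\right) \left(-34\right) - \frac{2}{5} = \left(-10\right) \left(-19\right) \left(-34\right) - \frac{2}{5} = 190 \left(-34\right) - \frac{2}{5} = -6460 - \frac{2}{5} = - \frac{32302}{5}$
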